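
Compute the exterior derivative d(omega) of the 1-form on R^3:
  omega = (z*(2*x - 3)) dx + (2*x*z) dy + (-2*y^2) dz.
d(omega) = (2*z) dx ∧ dy + (3 - 2*x) dx ∧ dz + (-2*x - 4*y) dy ∧ dz

For a 1-form omega = sum_i f_i dx_i, the exterior derivative is
  d(omega) = sum_{i < j} (∂f_j/∂x_i - ∂f_i/∂x_j) dx_i ∧ dx_j.
  coefficient of dx ∧ dy: ∂f_2/∂x - ∂f_1/∂y = ∂(2*x*z)/∂x - ∂(z*(2*x - 3))/∂y = 2*z
  coefficient of dx ∧ dz: ∂f_3/∂x - ∂f_1/∂z = ∂(-2*y^2)/∂x - ∂(z*(2*x - 3))/∂z = 3 - 2*x
  coefficient of dy ∧ dz: ∂f_3/∂y - ∂f_2/∂z = ∂(-2*y^2)/∂y - ∂(2*x*z)/∂z = -2*x - 4*y
Assembling: d(omega) = (2*z) dx ∧ dy + (3 - 2*x) dx ∧ dz + (-2*x - 4*y) dy ∧ dz.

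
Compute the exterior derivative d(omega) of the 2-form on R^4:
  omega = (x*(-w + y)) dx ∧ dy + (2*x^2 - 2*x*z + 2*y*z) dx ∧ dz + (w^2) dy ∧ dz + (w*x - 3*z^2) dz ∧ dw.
d(omega) = (-x) dx ∧ dy ∧ dw + (-2*z) dx ∧ dy ∧ dz + (2*w) dy ∧ dz ∧ dw + (w) dx ∧ dz ∧ dw

For a 2-form omega = sum_{i<j} g_{ij} dx_i ∧ dx_j, the exterior derivative is
  d(omega) = sum_{i<j} d(g_{ij}) ∧ dx_i ∧ dx_j = sum_{i<j, k} (∂g_{ij}/∂x_k) dx_k ∧ dx_i ∧ dx_j.
Expand each term, using dx_k ∧ dx_i ∧ dx_j = sgn(permutation) dx_{(a)} ∧ dx_{(b)} ∧ dx_{(c)} with (a < b < c) sorted:
  d(x*(-w + y)) includes (∂/∂w)(x*(-w + y)) dw = (-x) dw, which multiplied by dx ∧ dy gives (-x) dx ∧ dy ∧ dw
  d(2*x^2 - 2*x*z + 2*y*z) includes (∂/∂y)(2*x^2 - 2*x*z + 2*y*z) dy = (2*z) dy, which multiplied by dx ∧ dz gives (-2*z) dx ∧ dy ∧ dz
  d(w^2) includes (∂/∂w)(w^2) dw = (2*w) dw, which multiplied by dy ∧ dz gives (2*w) dy ∧ dz ∧ dw
  d(w*x - 3*z^2) includes (∂/∂x)(w*x - 3*z^2) dx = (w) dx, which multiplied by dz ∧ dw gives (w) dx ∧ dz ∧ dw
Collecting like 3-forms: d(omega) = (-x) dx ∧ dy ∧ dw + (-2*z) dx ∧ dy ∧ dz + (2*w) dy ∧ dz ∧ dw + (w) dx ∧ dz ∧ dw.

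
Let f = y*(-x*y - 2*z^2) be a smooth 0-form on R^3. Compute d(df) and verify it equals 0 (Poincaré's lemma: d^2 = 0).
d(df) = 0

Step 1: df = sum_i (∂f/∂x_i) dx_i = (-y^2) dx + (-2*x*y - 2*z^2) dy + (-4*y*z) dz.
Step 2: Apply d again. Using the 1-form formula, the coefficient of dx ∧ dy in d(df) is ∂^2 f/∂x ∂y - ∂^2 f/∂y ∂x = (-2*y) - (-2*y) = 0 (equality of mixed partials for smooth f).
Similarly for dx ∧ dz and dy ∧ dz — all coefficients vanish. So d(df) = 0.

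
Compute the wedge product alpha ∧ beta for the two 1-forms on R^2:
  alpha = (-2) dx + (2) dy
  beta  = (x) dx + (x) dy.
alpha ∧ beta = (-4*x) dx ∧ dy

Distribute the wedge, using dx_i ∧ dx_j = -dx_j ∧ dx_i and dx_i ∧ dx_i = 0. For each pair (i, j) with i < j, the coefficient of dx_i ∧ dx_j in alpha ∧ beta is (alpha_i * beta_j - alpha_j * beta_i). Collecting: alpha ∧ beta = (-4*x) dx ∧ dy.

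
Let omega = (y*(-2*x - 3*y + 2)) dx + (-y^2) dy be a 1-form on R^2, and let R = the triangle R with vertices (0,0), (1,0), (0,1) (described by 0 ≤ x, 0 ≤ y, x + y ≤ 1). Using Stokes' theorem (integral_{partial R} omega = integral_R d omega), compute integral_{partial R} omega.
integral_(partial R) omega = 1/3

Stokes: integral_partial_R omega = integral_R d omega with d omega = (∂Q/∂x - ∂P/∂y) dx ∧ dy.
  ∂Q/∂x = 0
  ∂P/∂y = -2*x - 6*y + 2
  integrand = ∂Q/∂x - ∂P/∂y = 2*x + 6*y - 2.
Integrating over R: integral_0^1 integral_0^{1-x} (2*x + 6*y - 2) dy dx = 1/3.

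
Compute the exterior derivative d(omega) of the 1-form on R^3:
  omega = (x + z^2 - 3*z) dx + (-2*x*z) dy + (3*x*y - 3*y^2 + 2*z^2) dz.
d(omega) = (-2*z) dx ∧ dy + (3*y - 2*z + 3) dx ∧ dz + (5*x - 6*y) dy ∧ dz

For a 1-form omega = sum_i f_i dx_i, the exterior derivative is
  d(omega) = sum_{i < j} (∂f_j/∂x_i - ∂f_i/∂x_j) dx_i ∧ dx_j.
  coefficient of dx ∧ dy: ∂f_2/∂x - ∂f_1/∂y = ∂(-2*x*z)/∂x - ∂(x + z^2 - 3*z)/∂y = -2*z
  coefficient of dx ∧ dz: ∂f_3/∂x - ∂f_1/∂z = ∂(3*x*y - 3*y^2 + 2*z^2)/∂x - ∂(x + z^2 - 3*z)/∂z = 3*y - 2*z + 3
  coefficient of dy ∧ dz: ∂f_3/∂y - ∂f_2/∂z = ∂(3*x*y - 3*y^2 + 2*z^2)/∂y - ∂(-2*x*z)/∂z = 5*x - 6*y
Assembling: d(omega) = (-2*z) dx ∧ dy + (3*y - 2*z + 3) dx ∧ dz + (5*x - 6*y) dy ∧ dz.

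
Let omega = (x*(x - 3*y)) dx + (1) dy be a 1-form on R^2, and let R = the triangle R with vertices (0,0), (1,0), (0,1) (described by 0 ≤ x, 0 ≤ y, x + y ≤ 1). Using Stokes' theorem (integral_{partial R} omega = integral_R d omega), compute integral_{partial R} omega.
integral_(partial R) omega = 1/2

Stokes: integral_partial_R omega = integral_R d omega with d omega = (∂Q/∂x - ∂P/∂y) dx ∧ dy.
  ∂Q/∂x = 0
  ∂P/∂y = -3*x
  integrand = ∂Q/∂x - ∂P/∂y = 3*x.
Integrating over R: integral_0^1 integral_0^{1-x} (3*x) dy dx = 1/2.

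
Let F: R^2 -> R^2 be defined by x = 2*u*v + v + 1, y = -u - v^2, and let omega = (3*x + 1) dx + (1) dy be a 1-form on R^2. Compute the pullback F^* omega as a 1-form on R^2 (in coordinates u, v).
F^* omega = (12*u*v^2 + 6*v^2 + 8*v - 1) du + (12*u^2*v + 12*u*v + 8*u + v + 4) dv

Using F^*(f dg) = (f ∘ F) d(g ∘ F), substitute each coordinate x_i by F_i(u, v) in f_i, and replace dx_i by d F_i = (∂F_i/∂u) du + (∂F_i/∂v) dv.
  For the x component: f_1(F) = 6*u*v + 3*v + 4; d F_1 = (2*v) du + (2*u + 1) dv
  For the y component: f_2(F) = 1; d F_2 = (-1) du + (-2*v) dv
Combining and collecting du, dv coefficients:
  coeff of du: 12*u*v^2 + 6*v^2 + 8*v - 1
  coeff of dv: 12*u^2*v + 12*u*v + 8*u + v + 4
F^* omega = (12*u*v^2 + 6*v^2 + 8*v - 1) du + (12*u^2*v + 12*u*v + 8*u + v + 4) dv.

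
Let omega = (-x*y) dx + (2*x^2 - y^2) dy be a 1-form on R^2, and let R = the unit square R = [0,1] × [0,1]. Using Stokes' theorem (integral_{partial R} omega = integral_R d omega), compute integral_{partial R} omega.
integral_(partial R) omega = 5/2

Stokes: integral_partial_R omega = integral_R d omega with d omega = (∂Q/∂x - ∂P/∂y) dx ∧ dy.
  ∂Q/∂x = 4*x
  ∂P/∂y = -x
  integrand = ∂Q/∂x - ∂P/∂y = 5*x.
Integrating over R: integral_0^1 integral_0^1 (5*x) dx dy = 5/2.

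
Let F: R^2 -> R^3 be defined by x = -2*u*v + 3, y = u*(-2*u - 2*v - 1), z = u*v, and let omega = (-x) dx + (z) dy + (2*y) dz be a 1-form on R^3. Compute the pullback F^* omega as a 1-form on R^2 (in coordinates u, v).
F^* omega = (v*(-8*u^2 - 10*u*v - 3*u + 6)) du + (2*u*(-2*u^2 - 5*u*v - u + 3)) dv

Using F^*(f dg) = (f ∘ F) d(g ∘ F), substitute each coordinate x_i by F_i(u, v) in f_i, and replace dx_i by d F_i = (∂F_i/∂u) du + (∂F_i/∂v) dv.
  For the x component: f_1(F) = 2*u*v - 3; d F_1 = (-2*v) du + (-2*u) dv
  For the y component: f_2(F) = u*v; d F_2 = (-4*u - 2*v - 1) du + (-2*u) dv
  For the z component: f_3(F) = 2*u*(-2*u - 2*v - 1); d F_3 = (v) du + (u) dv
Combining and collecting du, dv coefficients:
  coeff of du: v*(-8*u^2 - 10*u*v - 3*u + 6)
  coeff of dv: 2*u*(-2*u^2 - 5*u*v - u + 3)
F^* omega = (v*(-8*u^2 - 10*u*v - 3*u + 6)) du + (2*u*(-2*u^2 - 5*u*v - u + 3)) dv.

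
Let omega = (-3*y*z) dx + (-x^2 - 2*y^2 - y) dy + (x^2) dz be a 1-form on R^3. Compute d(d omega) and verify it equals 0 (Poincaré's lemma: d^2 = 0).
d(d omega) = 0

Step 1: d omega = sum_{i<j} (∂f_j/∂x_i - ∂f_i/∂x_j) dx_i ∧ dx_j:
  coeff of dx ∧ dy: -2*x + 3*z
  coeff of dx ∧ dz: 2*x + 3*y
  coeff of dy ∧ dz: 0
Step 2: Apply d again to each 2-form coefficient. The only possible 3-form in R^3 is dx ∧ dy ∧ dz, with coefficient
  ∂(coeff of dy∧dz)/∂x - ∂(coeff of dx∧dz)/∂y + ∂(coeff of dx∧dy)/∂z
  = ∂/∂x (0) - ∂/∂y (2*x + 3*y) + ∂/∂z (-2*x + 3*z).
Each of these terms simplifies to sums of mixed partials that cancel in pairs. The result is 0 (by equality of mixed partials for smooth functions — Schwarz / Clairaut).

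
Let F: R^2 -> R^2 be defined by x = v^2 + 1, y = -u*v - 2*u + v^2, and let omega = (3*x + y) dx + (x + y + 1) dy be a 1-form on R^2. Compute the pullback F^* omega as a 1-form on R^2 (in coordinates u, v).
F^* omega = (u*v^2 + 4*u*v + 4*u - 2*v^3 - 4*v^2 - 2*v - 4) du + (u^2*v + 2*u^2 - 6*u*v^2 - 8*u*v - 2*u + 12*v^3 + 10*v) dv

Using F^*(f dg) = (f ∘ F) d(g ∘ F), substitute each coordinate x_i by F_i(u, v) in f_i, and replace dx_i by d F_i = (∂F_i/∂u) du + (∂F_i/∂v) dv.
  For the x component: f_1(F) = -u*v - 2*u + 4*v^2 + 3; d F_1 = (0) du + (2*v) dv
  For the y component: f_2(F) = -u*v - 2*u + 2*v^2 + 2; d F_2 = (-v - 2) du + (-u + 2*v) dv
Combining and collecting du, dv coefficients:
  coeff of du: u*v^2 + 4*u*v + 4*u - 2*v^3 - 4*v^2 - 2*v - 4
  coeff of dv: u^2*v + 2*u^2 - 6*u*v^2 - 8*u*v - 2*u + 12*v^3 + 10*v
F^* omega = (u*v^2 + 4*u*v + 4*u - 2*v^3 - 4*v^2 - 2*v - 4) du + (u^2*v + 2*u^2 - 6*u*v^2 - 8*u*v - 2*u + 12*v^3 + 10*v) dv.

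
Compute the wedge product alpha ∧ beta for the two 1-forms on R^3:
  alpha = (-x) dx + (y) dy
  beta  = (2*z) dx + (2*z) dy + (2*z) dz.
alpha ∧ beta = (-2*z*(x + y)) dx ∧ dy + (-2*x*z) dx ∧ dz + (2*y*z) dy ∧ dz

Distribute the wedge, using dx_i ∧ dx_j = -dx_j ∧ dx_i and dx_i ∧ dx_i = 0. For each pair (i, j) with i < j, the coefficient of dx_i ∧ dx_j in alpha ∧ beta is (alpha_i * beta_j - alpha_j * beta_i). Collecting: alpha ∧ beta = (-2*z*(x + y)) dx ∧ dy + (-2*x*z) dx ∧ dz + (2*y*z) dy ∧ dz.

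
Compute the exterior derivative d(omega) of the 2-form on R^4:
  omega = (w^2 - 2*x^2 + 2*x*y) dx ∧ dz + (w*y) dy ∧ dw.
d(omega) = (-2*x) dx ∧ dy ∧ dz + (2*w) dx ∧ dz ∧ dw

For a 2-form omega = sum_{i<j} g_{ij} dx_i ∧ dx_j, the exterior derivative is
  d(omega) = sum_{i<j} d(g_{ij}) ∧ dx_i ∧ dx_j = sum_{i<j, k} (∂g_{ij}/∂x_k) dx_k ∧ dx_i ∧ dx_j.
Expand each term, using dx_k ∧ dx_i ∧ dx_j = sgn(permutation) dx_{(a)} ∧ dx_{(b)} ∧ dx_{(c)} with (a < b < c) sorted:
  d(w^2 - 2*x^2 + 2*x*y) includes (∂/∂y)(w^2 - 2*x^2 + 2*x*y) dy = (2*x) dy, which multiplied by dx ∧ dz gives (-2*x) dx ∧ dy ∧ dz
  d(w^2 - 2*x^2 + 2*x*y) includes (∂/∂w)(w^2 - 2*x^2 + 2*x*y) dw = (2*w) dw, which multiplied by dx ∧ dz gives (2*w) dx ∧ dz ∧ dw
Collecting like 3-forms: d(omega) = (-2*x) dx ∧ dy ∧ dz + (2*w) dx ∧ dz ∧ dw.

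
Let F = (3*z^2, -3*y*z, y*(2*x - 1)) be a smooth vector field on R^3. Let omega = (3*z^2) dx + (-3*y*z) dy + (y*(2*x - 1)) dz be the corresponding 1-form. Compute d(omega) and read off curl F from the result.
d(omega) = (2*x + 3*y - 1) dy ∧ dz + (-2*y + 6*z) dz ∧ dx + (0) dx ∧ dy; curl F = (2*x + 3*y - 1, -2*y + 6*z, 0)

d omega = sum_{i<j} (∂f_j/∂x_i - ∂f_i/∂x_j) dx_i ∧ dx_j. Under the identification (dy ∧ dz, dz ∧ dx, dx ∧ dy) ↔ (e_x, e_y, e_z), the coefficients are exactly the components of curl F. Compute:
  ∂R/∂y - ∂Q/∂z = (2*x - 1) - (-3*y) = 2*x + 3*y - 1
  ∂P/∂z - ∂R/∂x = (6*z) - (2*y) = -2*y + 6*z
  ∂Q/∂x - ∂P/∂y = (0) - (0) = 0.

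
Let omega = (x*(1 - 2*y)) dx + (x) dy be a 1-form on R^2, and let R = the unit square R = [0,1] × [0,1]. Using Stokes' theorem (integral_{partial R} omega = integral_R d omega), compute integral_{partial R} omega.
integral_(partial R) omega = 2

Stokes: integral_partial_R omega = integral_R d omega with d omega = (∂Q/∂x - ∂P/∂y) dx ∧ dy.
  ∂Q/∂x = 1
  ∂P/∂y = -2*x
  integrand = ∂Q/∂x - ∂P/∂y = 2*x + 1.
Integrating over R: integral_0^1 integral_0^1 (2*x + 1) dx dy = 2.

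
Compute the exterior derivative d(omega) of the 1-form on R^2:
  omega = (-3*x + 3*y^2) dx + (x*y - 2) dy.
d(omega) = (-5*y) dx ∧ dy

For a 1-form omega = sum_i f_i dx_i, the exterior derivative is
  d(omega) = sum_{i < j} (∂f_j/∂x_i - ∂f_i/∂x_j) dx_i ∧ dx_j.
  coefficient of dx ∧ dy: ∂f_2/∂x - ∂f_1/∂y = ∂(x*y - 2)/∂x - ∂(-3*x + 3*y^2)/∂y = -5*y
Assembling: d(omega) = (-5*y) dx ∧ dy.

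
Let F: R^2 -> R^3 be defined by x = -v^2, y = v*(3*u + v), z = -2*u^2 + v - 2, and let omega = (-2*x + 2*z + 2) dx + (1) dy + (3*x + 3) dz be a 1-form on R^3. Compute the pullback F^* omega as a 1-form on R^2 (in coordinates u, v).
F^* omega = (12*u*v^2 - 12*u + 3*v) du + (8*u^2*v + 3*u - 4*v^3 - 7*v^2 + 6*v + 3) dv

Using F^*(f dg) = (f ∘ F) d(g ∘ F), substitute each coordinate x_i by F_i(u, v) in f_i, and replace dx_i by d F_i = (∂F_i/∂u) du + (∂F_i/∂v) dv.
  For the x component: f_1(F) = -4*u^2 + 2*v^2 + 2*v - 2; d F_1 = (0) du + (-2*v) dv
  For the y component: f_2(F) = 1; d F_2 = (3*v) du + (3*u + 2*v) dv
  For the z component: f_3(F) = 3 - 3*v^2; d F_3 = (-4*u) du + (1) dv
Combining and collecting du, dv coefficients:
  coeff of du: 12*u*v^2 - 12*u + 3*v
  coeff of dv: 8*u^2*v + 3*u - 4*v^3 - 7*v^2 + 6*v + 3
F^* omega = (12*u*v^2 - 12*u + 3*v) du + (8*u^2*v + 3*u - 4*v^3 - 7*v^2 + 6*v + 3) dv.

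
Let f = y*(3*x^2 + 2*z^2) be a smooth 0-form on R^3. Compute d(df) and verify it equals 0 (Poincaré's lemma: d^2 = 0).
d(df) = 0

Step 1: df = sum_i (∂f/∂x_i) dx_i = (6*x*y) dx + (3*x^2 + 2*z^2) dy + (4*y*z) dz.
Step 2: Apply d again. Using the 1-form formula, the coefficient of dx ∧ dy in d(df) is ∂^2 f/∂x ∂y - ∂^2 f/∂y ∂x = (6*x) - (6*x) = 0 (equality of mixed partials for smooth f).
Similarly for dx ∧ dz and dy ∧ dz — all coefficients vanish. So d(df) = 0.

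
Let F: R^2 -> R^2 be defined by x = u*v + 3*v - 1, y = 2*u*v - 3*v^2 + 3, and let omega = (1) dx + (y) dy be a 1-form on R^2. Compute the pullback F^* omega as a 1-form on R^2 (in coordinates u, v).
F^* omega = (v*(4*u*v - 6*v^2 + 7)) du + (4*u^2*v - 18*u*v^2 + 7*u + 18*v^3 - 18*v + 3) dv

Using F^*(f dg) = (f ∘ F) d(g ∘ F), substitute each coordinate x_i by F_i(u, v) in f_i, and replace dx_i by d F_i = (∂F_i/∂u) du + (∂F_i/∂v) dv.
  For the x component: f_1(F) = 1; d F_1 = (v) du + (u + 3) dv
  For the y component: f_2(F) = 2*u*v - 3*v^2 + 3; d F_2 = (2*v) du + (2*u - 6*v) dv
Combining and collecting du, dv coefficients:
  coeff of du: v*(4*u*v - 6*v^2 + 7)
  coeff of dv: 4*u^2*v - 18*u*v^2 + 7*u + 18*v^3 - 18*v + 3
F^* omega = (v*(4*u*v - 6*v^2 + 7)) du + (4*u^2*v - 18*u*v^2 + 7*u + 18*v^3 - 18*v + 3) dv.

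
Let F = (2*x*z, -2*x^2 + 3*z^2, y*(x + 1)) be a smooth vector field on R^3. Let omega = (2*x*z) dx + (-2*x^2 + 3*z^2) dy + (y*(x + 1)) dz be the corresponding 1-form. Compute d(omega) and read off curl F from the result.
d(omega) = (x - 6*z + 1) dy ∧ dz + (2*x - y) dz ∧ dx + (-4*x) dx ∧ dy; curl F = (x - 6*z + 1, 2*x - y, -4*x)

d omega = sum_{i<j} (∂f_j/∂x_i - ∂f_i/∂x_j) dx_i ∧ dx_j. Under the identification (dy ∧ dz, dz ∧ dx, dx ∧ dy) ↔ (e_x, e_y, e_z), the coefficients are exactly the components of curl F. Compute:
  ∂R/∂y - ∂Q/∂z = (x + 1) - (6*z) = x - 6*z + 1
  ∂P/∂z - ∂R/∂x = (2*x) - (y) = 2*x - y
  ∂Q/∂x - ∂P/∂y = (-4*x) - (0) = -4*x.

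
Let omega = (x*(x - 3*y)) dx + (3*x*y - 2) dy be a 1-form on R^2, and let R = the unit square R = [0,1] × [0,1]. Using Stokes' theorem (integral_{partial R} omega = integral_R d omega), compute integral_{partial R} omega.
integral_(partial R) omega = 3

Stokes: integral_partial_R omega = integral_R d omega with d omega = (∂Q/∂x - ∂P/∂y) dx ∧ dy.
  ∂Q/∂x = 3*y
  ∂P/∂y = -3*x
  integrand = ∂Q/∂x - ∂P/∂y = 3*x + 3*y.
Integrating over R: integral_0^1 integral_0^1 (3*x + 3*y) dx dy = 3.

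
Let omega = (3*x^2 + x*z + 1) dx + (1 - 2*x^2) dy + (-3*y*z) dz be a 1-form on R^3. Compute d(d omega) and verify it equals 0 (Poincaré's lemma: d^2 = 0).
d(d omega) = 0

Step 1: d omega = sum_{i<j} (∂f_j/∂x_i - ∂f_i/∂x_j) dx_i ∧ dx_j:
  coeff of dx ∧ dy: -4*x
  coeff of dx ∧ dz: -x
  coeff of dy ∧ dz: -3*z
Step 2: Apply d again to each 2-form coefficient. The only possible 3-form in R^3 is dx ∧ dy ∧ dz, with coefficient
  ∂(coeff of dy∧dz)/∂x - ∂(coeff of dx∧dz)/∂y + ∂(coeff of dx∧dy)/∂z
  = ∂/∂x (-3*z) - ∂/∂y (-x) + ∂/∂z (-4*x).
Each of these terms simplifies to sums of mixed partials that cancel in pairs. The result is 0 (by equality of mixed partials for smooth functions — Schwarz / Clairaut).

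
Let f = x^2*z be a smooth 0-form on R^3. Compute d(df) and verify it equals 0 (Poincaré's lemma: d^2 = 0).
d(df) = 0

Step 1: df = sum_i (∂f/∂x_i) dx_i = (2*x*z) dx + (0) dy + (x^2) dz.
Step 2: Apply d again. Using the 1-form formula, the coefficient of dx ∧ dy in d(df) is ∂^2 f/∂x ∂y - ∂^2 f/∂y ∂x = (0) - (0) = 0 (equality of mixed partials for smooth f).
Similarly for dx ∧ dz and dy ∧ dz — all coefficients vanish. So d(df) = 0.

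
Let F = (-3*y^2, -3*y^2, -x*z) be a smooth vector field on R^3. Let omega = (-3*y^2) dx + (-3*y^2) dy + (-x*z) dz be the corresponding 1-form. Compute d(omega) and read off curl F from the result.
d(omega) = (0) dy ∧ dz + (z) dz ∧ dx + (6*y) dx ∧ dy; curl F = (0, z, 6*y)

d omega = sum_{i<j} (∂f_j/∂x_i - ∂f_i/∂x_j) dx_i ∧ dx_j. Under the identification (dy ∧ dz, dz ∧ dx, dx ∧ dy) ↔ (e_x, e_y, e_z), the coefficients are exactly the components of curl F. Compute:
  ∂R/∂y - ∂Q/∂z = (0) - (0) = 0
  ∂P/∂z - ∂R/∂x = (0) - (-z) = z
  ∂Q/∂x - ∂P/∂y = (0) - (-6*y) = 6*y.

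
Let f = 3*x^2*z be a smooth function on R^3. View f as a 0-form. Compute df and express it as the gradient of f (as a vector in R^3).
df = (6*x*z) dx + (0) dy + (3*x^2) dz; grad f = (6*x*z, 0, 3*x^2)

For a 0-form f, d f = (∂f/∂x) dx + (∂f/∂y) dy + (∂f/∂z) dz. The components of the vector representation are exactly the entries of grad f in Cartesian coordinates:
  ∂f/∂x = 6*x*z
  ∂f/∂y = 0
  ∂f/∂z = 3*x^2.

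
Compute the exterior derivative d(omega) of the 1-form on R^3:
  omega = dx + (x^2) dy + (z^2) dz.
d(omega) = (2*x) dx ∧ dy

For a 1-form omega = sum_i f_i dx_i, the exterior derivative is
  d(omega) = sum_{i < j} (∂f_j/∂x_i - ∂f_i/∂x_j) dx_i ∧ dx_j.
  coefficient of dx ∧ dy: ∂f_2/∂x - ∂f_1/∂y = ∂(x^2)/∂x - ∂(1)/∂y = 2*x
Assembling: d(omega) = (2*x) dx ∧ dy.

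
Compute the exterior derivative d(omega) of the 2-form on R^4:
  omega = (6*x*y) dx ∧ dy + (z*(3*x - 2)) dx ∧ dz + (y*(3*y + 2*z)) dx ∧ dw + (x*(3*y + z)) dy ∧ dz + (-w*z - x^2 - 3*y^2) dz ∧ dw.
d(omega) = (-6*y - 2*z) dx ∧ dy ∧ dw + (-2*x - 2*y) dx ∧ dz ∧ dw + (3*y + z) dx ∧ dy ∧ dz + (-6*y) dy ∧ dz ∧ dw

For a 2-form omega = sum_{i<j} g_{ij} dx_i ∧ dx_j, the exterior derivative is
  d(omega) = sum_{i<j} d(g_{ij}) ∧ dx_i ∧ dx_j = sum_{i<j, k} (∂g_{ij}/∂x_k) dx_k ∧ dx_i ∧ dx_j.
Expand each term, using dx_k ∧ dx_i ∧ dx_j = sgn(permutation) dx_{(a)} ∧ dx_{(b)} ∧ dx_{(c)} with (a < b < c) sorted:
  d(y*(3*y + 2*z)) includes (∂/∂y)(y*(3*y + 2*z)) dy = (6*y + 2*z) dy, which multiplied by dx ∧ dw gives (-6*y - 2*z) dx ∧ dy ∧ dw
  d(y*(3*y + 2*z)) includes (∂/∂z)(y*(3*y + 2*z)) dz = (2*y) dz, which multiplied by dx ∧ dw gives (-2*y) dx ∧ dz ∧ dw
  d(x*(3*y + z)) includes (∂/∂x)(x*(3*y + z)) dx = (3*y + z) dx, which multiplied by dy ∧ dz gives (3*y + z) dx ∧ dy ∧ dz
  d(-w*z - x^2 - 3*y^2) includes (∂/∂x)(-w*z - x^2 - 3*y^2) dx = (-2*x) dx, which multiplied by dz ∧ dw gives (-2*x) dx ∧ dz ∧ dw
  d(-w*z - x^2 - 3*y^2) includes (∂/∂y)(-w*z - x^2 - 3*y^2) dy = (-6*y) dy, which multiplied by dz ∧ dw gives (-6*y) dy ∧ dz ∧ dw
Collecting like 3-forms: d(omega) = (-6*y - 2*z) dx ∧ dy ∧ dw + (-2*x - 2*y) dx ∧ dz ∧ dw + (3*y + z) dx ∧ dy ∧ dz + (-6*y) dy ∧ dz ∧ dw.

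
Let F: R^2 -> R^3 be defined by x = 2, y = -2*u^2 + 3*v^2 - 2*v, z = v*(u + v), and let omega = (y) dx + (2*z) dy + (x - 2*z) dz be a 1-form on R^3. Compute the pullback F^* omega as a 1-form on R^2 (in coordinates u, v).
F^* omega = (2*v*(-4*u^2 - 5*u*v - v^2 + 1)) du + (-2*u^2*v + 6*u*v^2 - 4*u*v + 2*u + 8*v^3 - 4*v^2 + 4*v) dv

Using F^*(f dg) = (f ∘ F) d(g ∘ F), substitute each coordinate x_i by F_i(u, v) in f_i, and replace dx_i by d F_i = (∂F_i/∂u) du + (∂F_i/∂v) dv.
  For the x component: f_1(F) = -2*u^2 + 3*v^2 - 2*v; d F_1 = (0) du + (0) dv
  For the y component: f_2(F) = 2*v*(u + v); d F_2 = (-4*u) du + (6*v - 2) dv
  For the z component: f_3(F) = -2*u*v - 2*v^2 + 2; d F_3 = (v) du + (u + 2*v) dv
Combining and collecting du, dv coefficients:
  coeff of du: 2*v*(-4*u^2 - 5*u*v - v^2 + 1)
  coeff of dv: -2*u^2*v + 6*u*v^2 - 4*u*v + 2*u + 8*v^3 - 4*v^2 + 4*v
F^* omega = (2*v*(-4*u^2 - 5*u*v - v^2 + 1)) du + (-2*u^2*v + 6*u*v^2 - 4*u*v + 2*u + 8*v^3 - 4*v^2 + 4*v) dv.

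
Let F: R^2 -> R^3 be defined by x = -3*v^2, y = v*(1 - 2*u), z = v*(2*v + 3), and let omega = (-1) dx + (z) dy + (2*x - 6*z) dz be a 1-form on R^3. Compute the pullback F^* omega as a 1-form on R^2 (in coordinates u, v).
F^* omega = (v^2*(-4*v - 6)) du + (v*(-4*u*v - 6*u - 72*v^2 - 124*v - 45)) dv

Using F^*(f dg) = (f ∘ F) d(g ∘ F), substitute each coordinate x_i by F_i(u, v) in f_i, and replace dx_i by d F_i = (∂F_i/∂u) du + (∂F_i/∂v) dv.
  For the x component: f_1(F) = -1; d F_1 = (0) du + (-6*v) dv
  For the y component: f_2(F) = v*(2*v + 3); d F_2 = (-2*v) du + (1 - 2*u) dv
  For the z component: f_3(F) = 18*v*(-v - 1); d F_3 = (0) du + (4*v + 3) dv
Combining and collecting du, dv coefficients:
  coeff of du: v^2*(-4*v - 6)
  coeff of dv: v*(-4*u*v - 6*u - 72*v^2 - 124*v - 45)
F^* omega = (v^2*(-4*v - 6)) du + (v*(-4*u*v - 6*u - 72*v^2 - 124*v - 45)) dv.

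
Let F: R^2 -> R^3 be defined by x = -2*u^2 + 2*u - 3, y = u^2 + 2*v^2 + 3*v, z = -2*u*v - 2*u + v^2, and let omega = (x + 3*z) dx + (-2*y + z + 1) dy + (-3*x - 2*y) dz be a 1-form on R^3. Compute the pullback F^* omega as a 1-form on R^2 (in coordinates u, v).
F^* omega = (4*u^3 + 12*u^2*v - 18*u*v^2 - 12*u*v + 18*u + 8*v^3 + 26*v^2 - 6*v - 24) du + (-8*u^3 + 6*u^2 - 14*u*v - 24*u - 20*v^3 - 45*v^2 + 4*v + 3) dv

Using F^*(f dg) = (f ∘ F) d(g ∘ F), substitute each coordinate x_i by F_i(u, v) in f_i, and replace dx_i by d F_i = (∂F_i/∂u) du + (∂F_i/∂v) dv.
  For the x component: f_1(F) = -2*u^2 - 6*u*v - 4*u + 3*v^2 - 3; d F_1 = (2 - 4*u) du + (0) dv
  For the y component: f_2(F) = -2*u^2 - 2*u*v - 2*u - 3*v^2 - 6*v + 1; d F_2 = (2*u) du + (4*v + 3) dv
  For the z component: f_3(F) = 4*u^2 - 6*u - 4*v^2 - 6*v + 9; d F_3 = (-2*v - 2) du + (-2*u + 2*v) dv
Combining and collecting du, dv coefficients:
  coeff of du: 4*u^3 + 12*u^2*v - 18*u*v^2 - 12*u*v + 18*u + 8*v^3 + 26*v^2 - 6*v - 24
  coeff of dv: -8*u^3 + 6*u^2 - 14*u*v - 24*u - 20*v^3 - 45*v^2 + 4*v + 3
F^* omega = (4*u^3 + 12*u^2*v - 18*u*v^2 - 12*u*v + 18*u + 8*v^3 + 26*v^2 - 6*v - 24) du + (-8*u^3 + 6*u^2 - 14*u*v - 24*u - 20*v^3 - 45*v^2 + 4*v + 3) dv.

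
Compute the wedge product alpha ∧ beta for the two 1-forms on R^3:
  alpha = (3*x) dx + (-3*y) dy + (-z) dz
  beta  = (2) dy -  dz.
alpha ∧ beta = (6*x) dx ∧ dy + (-3*x) dx ∧ dz + (3*y + 2*z) dy ∧ dz

Distribute the wedge, using dx_i ∧ dx_j = -dx_j ∧ dx_i and dx_i ∧ dx_i = 0. For each pair (i, j) with i < j, the coefficient of dx_i ∧ dx_j in alpha ∧ beta is (alpha_i * beta_j - alpha_j * beta_i). Collecting: alpha ∧ beta = (6*x) dx ∧ dy + (-3*x) dx ∧ dz + (3*y + 2*z) dy ∧ dz.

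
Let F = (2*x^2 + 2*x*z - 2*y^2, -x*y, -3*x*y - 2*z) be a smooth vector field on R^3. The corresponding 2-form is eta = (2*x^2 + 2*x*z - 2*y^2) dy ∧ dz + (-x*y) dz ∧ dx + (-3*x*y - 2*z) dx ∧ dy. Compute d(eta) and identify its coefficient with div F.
d(eta) = (3*x + 2*z - 2) dx ∧ dy ∧ dz; div F = 3*x + 2*z - 2

For a 2-form in R^3 of the form above, applying d gives a 3-form with coefficient ∂P/∂x + ∂Q/∂y + ∂R/∂z:
  ∂P/∂x = 4*x + 2*z
  ∂Q/∂y = -x
  ∂R/∂z = -2
Sum = 3*x + 2*z - 2, which is exactly div F.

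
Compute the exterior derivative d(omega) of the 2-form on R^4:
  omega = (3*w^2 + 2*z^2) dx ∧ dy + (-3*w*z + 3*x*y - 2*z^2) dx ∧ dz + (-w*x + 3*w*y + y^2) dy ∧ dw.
d(omega) = (-3*x + 4*z) dx ∧ dy ∧ dz + (5*w) dx ∧ dy ∧ dw + (-3*z) dx ∧ dz ∧ dw

For a 2-form omega = sum_{i<j} g_{ij} dx_i ∧ dx_j, the exterior derivative is
  d(omega) = sum_{i<j} d(g_{ij}) ∧ dx_i ∧ dx_j = sum_{i<j, k} (∂g_{ij}/∂x_k) dx_k ∧ dx_i ∧ dx_j.
Expand each term, using dx_k ∧ dx_i ∧ dx_j = sgn(permutation) dx_{(a)} ∧ dx_{(b)} ∧ dx_{(c)} with (a < b < c) sorted:
  d(3*w^2 + 2*z^2) includes (∂/∂z)(3*w^2 + 2*z^2) dz = (4*z) dz, which multiplied by dx ∧ dy gives (4*z) dx ∧ dy ∧ dz
  d(3*w^2 + 2*z^2) includes (∂/∂w)(3*w^2 + 2*z^2) dw = (6*w) dw, which multiplied by dx ∧ dy gives (6*w) dx ∧ dy ∧ dw
  d(-3*w*z + 3*x*y - 2*z^2) includes (∂/∂y)(-3*w*z + 3*x*y - 2*z^2) dy = (3*x) dy, which multiplied by dx ∧ dz gives (-3*x) dx ∧ dy ∧ dz
  d(-3*w*z + 3*x*y - 2*z^2) includes (∂/∂w)(-3*w*z + 3*x*y - 2*z^2) dw = (-3*z) dw, which multiplied by dx ∧ dz gives (-3*z) dx ∧ dz ∧ dw
  d(-w*x + 3*w*y + y^2) includes (∂/∂x)(-w*x + 3*w*y + y^2) dx = (-w) dx, which multiplied by dy ∧ dw gives (-w) dx ∧ dy ∧ dw
Collecting like 3-forms: d(omega) = (-3*x + 4*z) dx ∧ dy ∧ dz + (5*w) dx ∧ dy ∧ dw + (-3*z) dx ∧ dz ∧ dw.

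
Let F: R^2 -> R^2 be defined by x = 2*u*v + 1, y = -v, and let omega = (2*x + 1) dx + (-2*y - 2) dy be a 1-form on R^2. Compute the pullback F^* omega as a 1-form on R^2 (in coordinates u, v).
F^* omega = (2*v*(4*u*v + 3)) du + (8*u^2*v + 6*u - 2*v + 2) dv

Using F^*(f dg) = (f ∘ F) d(g ∘ F), substitute each coordinate x_i by F_i(u, v) in f_i, and replace dx_i by d F_i = (∂F_i/∂u) du + (∂F_i/∂v) dv.
  For the x component: f_1(F) = 4*u*v + 3; d F_1 = (2*v) du + (2*u) dv
  For the y component: f_2(F) = 2*v - 2; d F_2 = (0) du + (-1) dv
Combining and collecting du, dv coefficients:
  coeff of du: 2*v*(4*u*v + 3)
  coeff of dv: 8*u^2*v + 6*u - 2*v + 2
F^* omega = (2*v*(4*u*v + 3)) du + (8*u^2*v + 6*u - 2*v + 2) dv.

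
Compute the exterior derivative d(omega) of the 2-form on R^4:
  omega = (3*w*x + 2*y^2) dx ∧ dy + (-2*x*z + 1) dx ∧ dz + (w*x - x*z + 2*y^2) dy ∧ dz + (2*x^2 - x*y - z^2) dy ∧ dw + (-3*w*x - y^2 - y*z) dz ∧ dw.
d(omega) = (7*x - y) dx ∧ dy ∧ dw + (w - z) dx ∧ dy ∧ dz + (x - 2*y + z) dy ∧ dz ∧ dw + (-3*w) dx ∧ dz ∧ dw

For a 2-form omega = sum_{i<j} g_{ij} dx_i ∧ dx_j, the exterior derivative is
  d(omega) = sum_{i<j} d(g_{ij}) ∧ dx_i ∧ dx_j = sum_{i<j, k} (∂g_{ij}/∂x_k) dx_k ∧ dx_i ∧ dx_j.
Expand each term, using dx_k ∧ dx_i ∧ dx_j = sgn(permutation) dx_{(a)} ∧ dx_{(b)} ∧ dx_{(c)} with (a < b < c) sorted:
  d(3*w*x + 2*y^2) includes (∂/∂w)(3*w*x + 2*y^2) dw = (3*x) dw, which multiplied by dx ∧ dy gives (3*x) dx ∧ dy ∧ dw
  d(w*x - x*z + 2*y^2) includes (∂/∂x)(w*x - x*z + 2*y^2) dx = (w - z) dx, which multiplied by dy ∧ dz gives (w - z) dx ∧ dy ∧ dz
  d(w*x - x*z + 2*y^2) includes (∂/∂w)(w*x - x*z + 2*y^2) dw = (x) dw, which multiplied by dy ∧ dz gives (x) dy ∧ dz ∧ dw
  d(2*x^2 - x*y - z^2) includes (∂/∂x)(2*x^2 - x*y - z^2) dx = (4*x - y) dx, which multiplied by dy ∧ dw gives (4*x - y) dx ∧ dy ∧ dw
  d(2*x^2 - x*y - z^2) includes (∂/∂z)(2*x^2 - x*y - z^2) dz = (-2*z) dz, which multiplied by dy ∧ dw gives (2*z) dy ∧ dz ∧ dw
  d(-3*w*x - y^2 - y*z) includes (∂/∂x)(-3*w*x - y^2 - y*z) dx = (-3*w) dx, which multiplied by dz ∧ dw gives (-3*w) dx ∧ dz ∧ dw
  d(-3*w*x - y^2 - y*z) includes (∂/∂y)(-3*w*x - y^2 - y*z) dy = (-2*y - z) dy, which multiplied by dz ∧ dw gives (-2*y - z) dy ∧ dz ∧ dw
Collecting like 3-forms: d(omega) = (7*x - y) dx ∧ dy ∧ dw + (w - z) dx ∧ dy ∧ dz + (x - 2*y + z) dy ∧ dz ∧ dw + (-3*w) dx ∧ dz ∧ dw.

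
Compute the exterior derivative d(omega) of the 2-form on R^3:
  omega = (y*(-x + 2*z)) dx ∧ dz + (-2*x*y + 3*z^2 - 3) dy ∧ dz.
d(omega) = (x - 2*y - 2*z) dx ∧ dy ∧ dz

For a 2-form omega = sum_{i<j} g_{ij} dx_i ∧ dx_j, the exterior derivative is
  d(omega) = sum_{i<j} d(g_{ij}) ∧ dx_i ∧ dx_j = sum_{i<j, k} (∂g_{ij}/∂x_k) dx_k ∧ dx_i ∧ dx_j.
Expand each term, using dx_k ∧ dx_i ∧ dx_j = sgn(permutation) dx_{(a)} ∧ dx_{(b)} ∧ dx_{(c)} with (a < b < c) sorted:
  d(y*(-x + 2*z)) includes (∂/∂y)(y*(-x + 2*z)) dy = (-x + 2*z) dy, which multiplied by dx ∧ dz gives (x - 2*z) dx ∧ dy ∧ dz
  d(-2*x*y + 3*z^2 - 3) includes (∂/∂x)(-2*x*y + 3*z^2 - 3) dx = (-2*y) dx, which multiplied by dy ∧ dz gives (-2*y) dx ∧ dy ∧ dz
Collecting like 3-forms: d(omega) = (x - 2*y - 2*z) dx ∧ dy ∧ dz.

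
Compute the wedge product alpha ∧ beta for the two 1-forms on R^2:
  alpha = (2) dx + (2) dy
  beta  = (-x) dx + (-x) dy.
alpha ∧ beta = 0

Distribute the wedge, using dx_i ∧ dx_j = -dx_j ∧ dx_i and dx_i ∧ dx_i = 0. For each pair (i, j) with i < j, the coefficient of dx_i ∧ dx_j in alpha ∧ beta is (alpha_i * beta_j - alpha_j * beta_i). Collecting: alpha ∧ beta = 0.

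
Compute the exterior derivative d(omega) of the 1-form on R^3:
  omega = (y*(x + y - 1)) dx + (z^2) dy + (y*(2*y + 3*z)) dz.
d(omega) = (-x - 2*y + 1) dx ∧ dy + (4*y + z) dy ∧ dz

For a 1-form omega = sum_i f_i dx_i, the exterior derivative is
  d(omega) = sum_{i < j} (∂f_j/∂x_i - ∂f_i/∂x_j) dx_i ∧ dx_j.
  coefficient of dx ∧ dy: ∂f_2/∂x - ∂f_1/∂y = ∂(z^2)/∂x - ∂(y*(x + y - 1))/∂y = -x - 2*y + 1
  coefficient of dy ∧ dz: ∂f_3/∂y - ∂f_2/∂z = ∂(y*(2*y + 3*z))/∂y - ∂(z^2)/∂z = 4*y + z
Assembling: d(omega) = (-x - 2*y + 1) dx ∧ dy + (4*y + z) dy ∧ dz.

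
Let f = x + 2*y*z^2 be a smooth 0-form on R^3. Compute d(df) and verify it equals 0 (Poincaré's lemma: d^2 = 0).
d(df) = 0

Step 1: df = sum_i (∂f/∂x_i) dx_i = (1) dx + (2*z^2) dy + (4*y*z) dz.
Step 2: Apply d again. Using the 1-form formula, the coefficient of dx ∧ dy in d(df) is ∂^2 f/∂x ∂y - ∂^2 f/∂y ∂x = (0) - (0) = 0 (equality of mixed partials for smooth f).
Similarly for dx ∧ dz and dy ∧ dz — all coefficients vanish. So d(df) = 0.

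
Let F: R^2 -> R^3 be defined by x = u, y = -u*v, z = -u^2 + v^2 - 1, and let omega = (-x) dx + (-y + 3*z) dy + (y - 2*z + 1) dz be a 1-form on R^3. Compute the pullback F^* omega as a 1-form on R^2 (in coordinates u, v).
F^* omega = (-4*u^3 + 5*u^2*v + 3*u*v^2 - 7*u - 3*v^3 + 3*v) du + (3*u^3 + 3*u^2*v - 5*u*v^2 + 3*u - 4*v^3 + 6*v) dv

Using F^*(f dg) = (f ∘ F) d(g ∘ F), substitute each coordinate x_i by F_i(u, v) in f_i, and replace dx_i by d F_i = (∂F_i/∂u) du + (∂F_i/∂v) dv.
  For the x component: f_1(F) = -u; d F_1 = (1) du + (0) dv
  For the y component: f_2(F) = -3*u^2 + u*v + 3*v^2 - 3; d F_2 = (-v) du + (-u) dv
  For the z component: f_3(F) = 2*u^2 - u*v - 2*v^2 + 3; d F_3 = (-2*u) du + (2*v) dv
Combining and collecting du, dv coefficients:
  coeff of du: -4*u^3 + 5*u^2*v + 3*u*v^2 - 7*u - 3*v^3 + 3*v
  coeff of dv: 3*u^3 + 3*u^2*v - 5*u*v^2 + 3*u - 4*v^3 + 6*v
F^* omega = (-4*u^3 + 5*u^2*v + 3*u*v^2 - 7*u - 3*v^3 + 3*v) du + (3*u^3 + 3*u^2*v - 5*u*v^2 + 3*u - 4*v^3 + 6*v) dv.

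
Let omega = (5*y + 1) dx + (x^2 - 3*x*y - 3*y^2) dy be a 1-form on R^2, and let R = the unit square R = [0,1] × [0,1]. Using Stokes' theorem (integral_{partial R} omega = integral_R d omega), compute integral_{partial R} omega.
integral_(partial R) omega = -11/2

Stokes: integral_partial_R omega = integral_R d omega with d omega = (∂Q/∂x - ∂P/∂y) dx ∧ dy.
  ∂Q/∂x = 2*x - 3*y
  ∂P/∂y = 5
  integrand = ∂Q/∂x - ∂P/∂y = 2*x - 3*y - 5.
Integrating over R: integral_0^1 integral_0^1 (2*x - 3*y - 5) dx dy = -11/2.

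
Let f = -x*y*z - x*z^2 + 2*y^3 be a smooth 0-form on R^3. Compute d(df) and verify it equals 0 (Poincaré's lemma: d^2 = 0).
d(df) = 0

Step 1: df = sum_i (∂f/∂x_i) dx_i = (z*(-y - z)) dx + (-x*z + 6*y^2) dy + (x*(-y - 2*z)) dz.
Step 2: Apply d again. Using the 1-form formula, the coefficient of dx ∧ dy in d(df) is ∂^2 f/∂x ∂y - ∂^2 f/∂y ∂x = (-z) - (-z) = 0 (equality of mixed partials for smooth f).
Similarly for dx ∧ dz and dy ∧ dz — all coefficients vanish. So d(df) = 0.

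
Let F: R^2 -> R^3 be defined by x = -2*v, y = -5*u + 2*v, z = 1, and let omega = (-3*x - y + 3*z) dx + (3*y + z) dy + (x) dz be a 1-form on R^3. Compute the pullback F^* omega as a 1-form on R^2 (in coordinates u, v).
F^* omega = (75*u - 30*v - 5) du + (-40*u + 4*v - 4) dv

Using F^*(f dg) = (f ∘ F) d(g ∘ F), substitute each coordinate x_i by F_i(u, v) in f_i, and replace dx_i by d F_i = (∂F_i/∂u) du + (∂F_i/∂v) dv.
  For the x component: f_1(F) = 5*u + 4*v + 3; d F_1 = (0) du + (-2) dv
  For the y component: f_2(F) = -15*u + 6*v + 1; d F_2 = (-5) du + (2) dv
  For the z component: f_3(F) = -2*v; d F_3 = (0) du + (0) dv
Combining and collecting du, dv coefficients:
  coeff of du: 75*u - 30*v - 5
  coeff of dv: -40*u + 4*v - 4
F^* omega = (75*u - 30*v - 5) du + (-40*u + 4*v - 4) dv.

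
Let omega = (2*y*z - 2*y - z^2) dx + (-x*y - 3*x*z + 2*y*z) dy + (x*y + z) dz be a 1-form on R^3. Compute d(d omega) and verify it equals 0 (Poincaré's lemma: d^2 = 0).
d(d omega) = 0

Step 1: d omega = sum_{i<j} (∂f_j/∂x_i - ∂f_i/∂x_j) dx_i ∧ dx_j:
  coeff of dx ∧ dy: -y - 5*z + 2
  coeff of dx ∧ dz: -y + 2*z
  coeff of dy ∧ dz: 4*x - 2*y
Step 2: Apply d again to each 2-form coefficient. The only possible 3-form in R^3 is dx ∧ dy ∧ dz, with coefficient
  ∂(coeff of dy∧dz)/∂x - ∂(coeff of dx∧dz)/∂y + ∂(coeff of dx∧dy)/∂z
  = ∂/∂x (4*x - 2*y) - ∂/∂y (-y + 2*z) + ∂/∂z (-y - 5*z + 2).
Each of these terms simplifies to sums of mixed partials that cancel in pairs. The result is 0 (by equality of mixed partials for smooth functions — Schwarz / Clairaut).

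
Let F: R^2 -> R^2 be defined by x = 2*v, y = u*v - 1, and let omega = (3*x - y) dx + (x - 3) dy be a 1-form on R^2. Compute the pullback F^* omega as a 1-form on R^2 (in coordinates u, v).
F^* omega = (v*(2*v - 3)) du + (-3*u + 12*v + 2) dv

Using F^*(f dg) = (f ∘ F) d(g ∘ F), substitute each coordinate x_i by F_i(u, v) in f_i, and replace dx_i by d F_i = (∂F_i/∂u) du + (∂F_i/∂v) dv.
  For the x component: f_1(F) = -u*v + 6*v + 1; d F_1 = (0) du + (2) dv
  For the y component: f_2(F) = 2*v - 3; d F_2 = (v) du + (u) dv
Combining and collecting du, dv coefficients:
  coeff of du: v*(2*v - 3)
  coeff of dv: -3*u + 12*v + 2
F^* omega = (v*(2*v - 3)) du + (-3*u + 12*v + 2) dv.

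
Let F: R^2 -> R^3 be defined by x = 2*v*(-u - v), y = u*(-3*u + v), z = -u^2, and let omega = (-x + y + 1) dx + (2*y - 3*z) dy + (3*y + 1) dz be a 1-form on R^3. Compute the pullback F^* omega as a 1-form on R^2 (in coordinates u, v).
F^* omega = (36*u^3 - 15*u^2*v - 4*u*v^2 - 2*u - 4*v^3 - 2*v) du + (3*u^3 + 8*u^2*v - 16*u*v^2 - 2*u - 8*v^3 - 4*v) dv

Using F^*(f dg) = (f ∘ F) d(g ∘ F), substitute each coordinate x_i by F_i(u, v) in f_i, and replace dx_i by d F_i = (∂F_i/∂u) du + (∂F_i/∂v) dv.
  For the x component: f_1(F) = -3*u^2 + 3*u*v + 2*v^2 + 1; d F_1 = (-2*v) du + (-2*u - 4*v) dv
  For the y component: f_2(F) = u*(-3*u + 2*v); d F_2 = (-6*u + v) du + (u) dv
  For the z component: f_3(F) = -9*u^2 + 3*u*v + 1; d F_3 = (-2*u) du + (0) dv
Combining and collecting du, dv coefficients:
  coeff of du: 36*u^3 - 15*u^2*v - 4*u*v^2 - 2*u - 4*v^3 - 2*v
  coeff of dv: 3*u^3 + 8*u^2*v - 16*u*v^2 - 2*u - 8*v^3 - 4*v
F^* omega = (36*u^3 - 15*u^2*v - 4*u*v^2 - 2*u - 4*v^3 - 2*v) du + (3*u^3 + 8*u^2*v - 16*u*v^2 - 2*u - 8*v^3 - 4*v) dv.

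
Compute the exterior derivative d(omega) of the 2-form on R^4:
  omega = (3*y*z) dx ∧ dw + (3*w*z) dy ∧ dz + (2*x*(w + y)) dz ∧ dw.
d(omega) = (-3*z) dx ∧ dy ∧ dw + (2*w - y) dx ∧ dz ∧ dw + (2*x + 3*z) dy ∧ dz ∧ dw

For a 2-form omega = sum_{i<j} g_{ij} dx_i ∧ dx_j, the exterior derivative is
  d(omega) = sum_{i<j} d(g_{ij}) ∧ dx_i ∧ dx_j = sum_{i<j, k} (∂g_{ij}/∂x_k) dx_k ∧ dx_i ∧ dx_j.
Expand each term, using dx_k ∧ dx_i ∧ dx_j = sgn(permutation) dx_{(a)} ∧ dx_{(b)} ∧ dx_{(c)} with (a < b < c) sorted:
  d(3*y*z) includes (∂/∂y)(3*y*z) dy = (3*z) dy, which multiplied by dx ∧ dw gives (-3*z) dx ∧ dy ∧ dw
  d(3*y*z) includes (∂/∂z)(3*y*z) dz = (3*y) dz, which multiplied by dx ∧ dw gives (-3*y) dx ∧ dz ∧ dw
  d(3*w*z) includes (∂/∂w)(3*w*z) dw = (3*z) dw, which multiplied by dy ∧ dz gives (3*z) dy ∧ dz ∧ dw
  d(2*x*(w + y)) includes (∂/∂x)(2*x*(w + y)) dx = (2*w + 2*y) dx, which multiplied by dz ∧ dw gives (2*w + 2*y) dx ∧ dz ∧ dw
  d(2*x*(w + y)) includes (∂/∂y)(2*x*(w + y)) dy = (2*x) dy, which multiplied by dz ∧ dw gives (2*x) dy ∧ dz ∧ dw
Collecting like 3-forms: d(omega) = (-3*z) dx ∧ dy ∧ dw + (2*w - y) dx ∧ dz ∧ dw + (2*x + 3*z) dy ∧ dz ∧ dw.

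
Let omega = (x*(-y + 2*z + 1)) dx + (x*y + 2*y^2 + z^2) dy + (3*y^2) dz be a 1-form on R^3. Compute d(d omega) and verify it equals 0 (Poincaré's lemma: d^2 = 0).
d(d omega) = 0

Step 1: d omega = sum_{i<j} (∂f_j/∂x_i - ∂f_i/∂x_j) dx_i ∧ dx_j:
  coeff of dx ∧ dy: x + y
  coeff of dx ∧ dz: -2*x
  coeff of dy ∧ dz: 6*y - 2*z
Step 2: Apply d again to each 2-form coefficient. The only possible 3-form in R^3 is dx ∧ dy ∧ dz, with coefficient
  ∂(coeff of dy∧dz)/∂x - ∂(coeff of dx∧dz)/∂y + ∂(coeff of dx∧dy)/∂z
  = ∂/∂x (6*y - 2*z) - ∂/∂y (-2*x) + ∂/∂z (x + y).
Each of these terms simplifies to sums of mixed partials that cancel in pairs. The result is 0 (by equality of mixed partials for smooth functions — Schwarz / Clairaut).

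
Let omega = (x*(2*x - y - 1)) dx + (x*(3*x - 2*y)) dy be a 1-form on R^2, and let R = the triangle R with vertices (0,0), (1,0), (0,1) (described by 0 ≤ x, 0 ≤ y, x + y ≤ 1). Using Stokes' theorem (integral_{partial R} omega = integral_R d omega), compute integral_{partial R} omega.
integral_(partial R) omega = 5/6

Stokes: integral_partial_R omega = integral_R d omega with d omega = (∂Q/∂x - ∂P/∂y) dx ∧ dy.
  ∂Q/∂x = 6*x - 2*y
  ∂P/∂y = -x
  integrand = ∂Q/∂x - ∂P/∂y = 7*x - 2*y.
Integrating over R: integral_0^1 integral_0^{1-x} (7*x - 2*y) dy dx = 5/6.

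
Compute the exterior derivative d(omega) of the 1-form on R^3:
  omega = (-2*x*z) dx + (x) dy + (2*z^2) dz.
d(omega) = (1) dx ∧ dy + (2*x) dx ∧ dz

For a 1-form omega = sum_i f_i dx_i, the exterior derivative is
  d(omega) = sum_{i < j} (∂f_j/∂x_i - ∂f_i/∂x_j) dx_i ∧ dx_j.
  coefficient of dx ∧ dy: ∂f_2/∂x - ∂f_1/∂y = ∂(x)/∂x - ∂(-2*x*z)/∂y = 1
  coefficient of dx ∧ dz: ∂f_3/∂x - ∂f_1/∂z = ∂(2*z^2)/∂x - ∂(-2*x*z)/∂z = 2*x
Assembling: d(omega) = (1) dx ∧ dy + (2*x) dx ∧ dz.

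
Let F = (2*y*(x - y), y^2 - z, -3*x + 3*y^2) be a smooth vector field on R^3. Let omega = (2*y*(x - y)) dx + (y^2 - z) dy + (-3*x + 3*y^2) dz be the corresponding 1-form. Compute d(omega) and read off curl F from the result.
d(omega) = (6*y + 1) dy ∧ dz + (3) dz ∧ dx + (-2*x + 4*y) dx ∧ dy; curl F = (6*y + 1, 3, -2*x + 4*y)

d omega = sum_{i<j} (∂f_j/∂x_i - ∂f_i/∂x_j) dx_i ∧ dx_j. Under the identification (dy ∧ dz, dz ∧ dx, dx ∧ dy) ↔ (e_x, e_y, e_z), the coefficients are exactly the components of curl F. Compute:
  ∂R/∂y - ∂Q/∂z = (6*y) - (-1) = 6*y + 1
  ∂P/∂z - ∂R/∂x = (0) - (-3) = 3
  ∂Q/∂x - ∂P/∂y = (0) - (2*x - 4*y) = -2*x + 4*y.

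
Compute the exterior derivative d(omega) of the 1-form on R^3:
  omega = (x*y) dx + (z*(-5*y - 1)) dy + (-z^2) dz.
d(omega) = (-x) dx ∧ dy + (5*y + 1) dy ∧ dz

For a 1-form omega = sum_i f_i dx_i, the exterior derivative is
  d(omega) = sum_{i < j} (∂f_j/∂x_i - ∂f_i/∂x_j) dx_i ∧ dx_j.
  coefficient of dx ∧ dy: ∂f_2/∂x - ∂f_1/∂y = ∂(z*(-5*y - 1))/∂x - ∂(x*y)/∂y = -x
  coefficient of dy ∧ dz: ∂f_3/∂y - ∂f_2/∂z = ∂(-z^2)/∂y - ∂(z*(-5*y - 1))/∂z = 5*y + 1
Assembling: d(omega) = (-x) dx ∧ dy + (5*y + 1) dy ∧ dz.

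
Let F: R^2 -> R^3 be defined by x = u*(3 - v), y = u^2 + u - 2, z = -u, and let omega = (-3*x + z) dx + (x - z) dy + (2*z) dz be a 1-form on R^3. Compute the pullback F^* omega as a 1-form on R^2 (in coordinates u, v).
F^* omega = (u*(-2*u*v + 8*u - 3*v^2 + 18*v - 24)) du + (u^2*(10 - 3*v)) dv

Using F^*(f dg) = (f ∘ F) d(g ∘ F), substitute each coordinate x_i by F_i(u, v) in f_i, and replace dx_i by d F_i = (∂F_i/∂u) du + (∂F_i/∂v) dv.
  For the x component: f_1(F) = u*(3*v - 10); d F_1 = (3 - v) du + (-u) dv
  For the y component: f_2(F) = u*(4 - v); d F_2 = (2*u + 1) du + (0) dv
  For the z component: f_3(F) = -2*u; d F_3 = (-1) du + (0) dv
Combining and collecting du, dv coefficients:
  coeff of du: u*(-2*u*v + 8*u - 3*v^2 + 18*v - 24)
  coeff of dv: u^2*(10 - 3*v)
F^* omega = (u*(-2*u*v + 8*u - 3*v^2 + 18*v - 24)) du + (u^2*(10 - 3*v)) dv.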